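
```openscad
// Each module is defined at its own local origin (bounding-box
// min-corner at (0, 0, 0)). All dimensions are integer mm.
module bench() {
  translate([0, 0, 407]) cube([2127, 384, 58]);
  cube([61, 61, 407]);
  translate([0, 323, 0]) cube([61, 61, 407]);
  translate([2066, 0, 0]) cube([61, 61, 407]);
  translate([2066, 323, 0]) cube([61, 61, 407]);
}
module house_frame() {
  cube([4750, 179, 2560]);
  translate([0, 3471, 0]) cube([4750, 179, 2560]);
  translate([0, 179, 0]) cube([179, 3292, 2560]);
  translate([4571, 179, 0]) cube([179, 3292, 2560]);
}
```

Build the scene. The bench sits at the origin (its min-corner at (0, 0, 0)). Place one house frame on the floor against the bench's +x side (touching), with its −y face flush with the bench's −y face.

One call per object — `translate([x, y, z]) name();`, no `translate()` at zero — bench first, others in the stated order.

bench();
translate([2127, 0, 0]) house_frame();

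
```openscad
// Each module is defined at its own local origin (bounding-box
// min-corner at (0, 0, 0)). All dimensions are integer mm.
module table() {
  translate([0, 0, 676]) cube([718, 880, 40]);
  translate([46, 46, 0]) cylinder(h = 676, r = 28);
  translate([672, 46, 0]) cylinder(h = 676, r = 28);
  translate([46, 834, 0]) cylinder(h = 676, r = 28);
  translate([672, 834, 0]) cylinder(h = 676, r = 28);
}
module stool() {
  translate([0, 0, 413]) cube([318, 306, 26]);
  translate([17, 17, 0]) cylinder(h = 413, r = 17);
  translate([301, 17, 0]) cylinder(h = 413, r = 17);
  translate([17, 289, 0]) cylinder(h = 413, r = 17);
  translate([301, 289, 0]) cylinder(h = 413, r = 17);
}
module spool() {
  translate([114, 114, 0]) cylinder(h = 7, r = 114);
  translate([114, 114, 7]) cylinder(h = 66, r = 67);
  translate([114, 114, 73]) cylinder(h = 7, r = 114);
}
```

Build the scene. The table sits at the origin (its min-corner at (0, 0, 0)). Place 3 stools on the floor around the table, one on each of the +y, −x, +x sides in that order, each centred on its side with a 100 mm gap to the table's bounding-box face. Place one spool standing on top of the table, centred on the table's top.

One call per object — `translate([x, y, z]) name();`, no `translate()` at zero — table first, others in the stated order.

table();
translate([200, 980, 0]) stool();
translate([-418, 287, 0]) stool();
translate([818, 287, 0]) stool();
translate([245, 326, 716]) spool();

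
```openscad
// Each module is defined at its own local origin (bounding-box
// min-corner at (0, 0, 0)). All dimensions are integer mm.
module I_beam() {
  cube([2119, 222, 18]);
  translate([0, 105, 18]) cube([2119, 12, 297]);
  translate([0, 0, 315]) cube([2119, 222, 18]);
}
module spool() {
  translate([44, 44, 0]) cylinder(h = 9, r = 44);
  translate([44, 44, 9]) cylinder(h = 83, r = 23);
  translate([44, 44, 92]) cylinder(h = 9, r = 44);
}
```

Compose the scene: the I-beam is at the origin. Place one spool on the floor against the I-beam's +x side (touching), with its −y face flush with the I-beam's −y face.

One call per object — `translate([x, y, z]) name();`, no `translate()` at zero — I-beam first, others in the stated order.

I_beam();
translate([2119, 0, 0]) spool();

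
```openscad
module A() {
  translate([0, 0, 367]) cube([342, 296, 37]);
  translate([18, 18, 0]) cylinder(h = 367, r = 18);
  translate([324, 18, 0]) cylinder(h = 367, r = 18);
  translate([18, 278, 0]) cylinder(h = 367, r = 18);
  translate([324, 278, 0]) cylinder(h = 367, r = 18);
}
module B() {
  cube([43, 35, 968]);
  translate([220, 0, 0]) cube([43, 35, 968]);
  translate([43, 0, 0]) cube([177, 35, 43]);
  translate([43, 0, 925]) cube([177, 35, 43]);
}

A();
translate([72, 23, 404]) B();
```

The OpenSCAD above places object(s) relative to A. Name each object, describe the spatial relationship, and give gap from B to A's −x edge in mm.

A is a stool. B is a picture frame. The picture frame is on top of the stool. The gap from the picture frame to the stool's −x edge is 72 mm.

The picture frame's min-x is at 72; the stool's min-x is 0; gap = 72 mm.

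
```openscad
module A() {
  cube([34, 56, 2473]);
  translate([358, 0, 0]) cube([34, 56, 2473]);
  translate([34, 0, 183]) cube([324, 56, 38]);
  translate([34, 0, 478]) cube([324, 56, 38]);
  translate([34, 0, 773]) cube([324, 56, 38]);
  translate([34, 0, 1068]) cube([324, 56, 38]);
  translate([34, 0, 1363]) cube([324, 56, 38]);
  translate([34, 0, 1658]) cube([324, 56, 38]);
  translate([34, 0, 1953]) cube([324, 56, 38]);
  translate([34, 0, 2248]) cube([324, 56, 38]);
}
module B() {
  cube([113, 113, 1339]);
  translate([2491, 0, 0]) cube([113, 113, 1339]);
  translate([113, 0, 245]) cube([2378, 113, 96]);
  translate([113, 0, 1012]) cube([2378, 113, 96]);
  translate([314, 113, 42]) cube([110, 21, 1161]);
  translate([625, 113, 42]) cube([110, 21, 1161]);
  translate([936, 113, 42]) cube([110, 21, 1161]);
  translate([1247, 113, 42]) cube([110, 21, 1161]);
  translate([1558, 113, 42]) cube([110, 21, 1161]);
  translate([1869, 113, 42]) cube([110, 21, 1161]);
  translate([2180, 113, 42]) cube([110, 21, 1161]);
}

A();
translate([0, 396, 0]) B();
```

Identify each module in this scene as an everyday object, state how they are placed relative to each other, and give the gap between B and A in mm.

A is a ladder. B is a fence section. The fence section is on the floor beside the ladder on its +y side. The gap between the fence section and the ladder is 340 mm.

The fence section's nearest face is 340 mm from the ladder's +y face.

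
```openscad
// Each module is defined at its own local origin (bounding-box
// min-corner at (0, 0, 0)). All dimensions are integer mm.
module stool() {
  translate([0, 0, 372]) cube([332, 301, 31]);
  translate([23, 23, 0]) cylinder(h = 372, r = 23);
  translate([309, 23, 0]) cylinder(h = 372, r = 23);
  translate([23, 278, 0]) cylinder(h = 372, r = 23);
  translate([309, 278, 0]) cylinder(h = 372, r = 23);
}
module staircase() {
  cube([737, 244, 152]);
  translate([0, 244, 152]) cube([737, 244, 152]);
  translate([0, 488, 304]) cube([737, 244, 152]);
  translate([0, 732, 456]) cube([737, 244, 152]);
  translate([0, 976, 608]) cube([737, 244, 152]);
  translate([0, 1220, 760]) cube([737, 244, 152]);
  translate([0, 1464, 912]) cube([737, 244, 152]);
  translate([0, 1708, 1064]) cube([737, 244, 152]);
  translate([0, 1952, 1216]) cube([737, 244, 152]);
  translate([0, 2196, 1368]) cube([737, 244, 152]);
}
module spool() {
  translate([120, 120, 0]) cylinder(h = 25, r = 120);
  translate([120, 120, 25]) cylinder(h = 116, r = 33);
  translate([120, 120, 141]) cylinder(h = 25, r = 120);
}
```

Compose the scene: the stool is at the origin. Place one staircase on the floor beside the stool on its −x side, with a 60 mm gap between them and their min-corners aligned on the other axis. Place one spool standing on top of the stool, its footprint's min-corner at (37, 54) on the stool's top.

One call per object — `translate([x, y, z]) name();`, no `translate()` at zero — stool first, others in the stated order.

stool();
translate([-797, 0, 0]) staircase();
translate([37, 54, 403]) spool();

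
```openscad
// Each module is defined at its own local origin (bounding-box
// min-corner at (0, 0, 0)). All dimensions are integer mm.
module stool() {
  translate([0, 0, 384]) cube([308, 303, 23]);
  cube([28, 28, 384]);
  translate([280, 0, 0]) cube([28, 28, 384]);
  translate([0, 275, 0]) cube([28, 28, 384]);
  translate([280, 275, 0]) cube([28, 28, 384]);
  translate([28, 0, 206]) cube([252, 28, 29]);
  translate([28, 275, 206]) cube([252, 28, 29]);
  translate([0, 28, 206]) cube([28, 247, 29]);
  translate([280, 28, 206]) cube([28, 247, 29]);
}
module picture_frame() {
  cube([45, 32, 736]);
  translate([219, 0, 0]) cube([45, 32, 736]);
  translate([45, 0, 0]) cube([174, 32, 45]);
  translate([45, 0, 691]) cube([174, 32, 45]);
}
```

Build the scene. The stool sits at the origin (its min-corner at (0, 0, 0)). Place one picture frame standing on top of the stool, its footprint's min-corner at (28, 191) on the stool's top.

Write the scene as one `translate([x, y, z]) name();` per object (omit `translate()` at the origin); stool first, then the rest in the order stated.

stool();
translate([28, 191, 407]) picture_frame();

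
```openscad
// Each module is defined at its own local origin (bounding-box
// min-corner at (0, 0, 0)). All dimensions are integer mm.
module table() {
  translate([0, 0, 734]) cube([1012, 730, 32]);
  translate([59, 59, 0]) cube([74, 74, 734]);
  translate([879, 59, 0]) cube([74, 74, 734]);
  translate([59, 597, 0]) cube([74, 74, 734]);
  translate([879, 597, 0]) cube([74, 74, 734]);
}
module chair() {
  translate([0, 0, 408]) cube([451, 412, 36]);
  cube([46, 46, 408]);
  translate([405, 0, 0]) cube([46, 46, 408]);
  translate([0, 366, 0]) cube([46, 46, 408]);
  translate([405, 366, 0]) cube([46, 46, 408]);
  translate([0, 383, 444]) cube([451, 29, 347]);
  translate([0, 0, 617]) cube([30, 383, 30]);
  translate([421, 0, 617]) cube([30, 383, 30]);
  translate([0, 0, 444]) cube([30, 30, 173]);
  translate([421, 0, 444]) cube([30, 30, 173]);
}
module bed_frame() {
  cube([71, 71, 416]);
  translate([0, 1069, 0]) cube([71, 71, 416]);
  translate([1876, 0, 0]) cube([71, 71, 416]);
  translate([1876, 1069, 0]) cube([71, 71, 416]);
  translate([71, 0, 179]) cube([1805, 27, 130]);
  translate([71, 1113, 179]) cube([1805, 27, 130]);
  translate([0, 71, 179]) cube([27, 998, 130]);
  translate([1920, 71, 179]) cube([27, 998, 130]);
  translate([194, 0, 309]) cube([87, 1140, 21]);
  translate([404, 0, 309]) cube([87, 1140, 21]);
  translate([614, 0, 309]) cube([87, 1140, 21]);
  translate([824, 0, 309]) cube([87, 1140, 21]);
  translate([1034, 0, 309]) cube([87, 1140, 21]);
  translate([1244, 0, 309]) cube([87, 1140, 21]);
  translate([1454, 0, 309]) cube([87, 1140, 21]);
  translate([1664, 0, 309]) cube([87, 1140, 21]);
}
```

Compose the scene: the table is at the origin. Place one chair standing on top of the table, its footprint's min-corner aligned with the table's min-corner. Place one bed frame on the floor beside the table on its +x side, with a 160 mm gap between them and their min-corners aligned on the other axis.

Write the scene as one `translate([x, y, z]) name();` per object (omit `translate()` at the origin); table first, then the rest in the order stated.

table();
translate([0, 0, 766]) chair();
translate([1172, 0, 0]) bed_frame();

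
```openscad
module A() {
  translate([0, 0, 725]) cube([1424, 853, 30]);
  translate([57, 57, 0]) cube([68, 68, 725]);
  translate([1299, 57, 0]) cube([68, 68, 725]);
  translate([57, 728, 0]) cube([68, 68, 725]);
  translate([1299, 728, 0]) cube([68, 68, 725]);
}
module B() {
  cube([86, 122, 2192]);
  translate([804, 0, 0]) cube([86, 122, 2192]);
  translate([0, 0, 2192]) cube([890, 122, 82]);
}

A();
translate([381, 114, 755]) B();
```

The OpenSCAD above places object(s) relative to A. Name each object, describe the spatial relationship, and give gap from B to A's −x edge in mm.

A is a table. B is a door frame. The door frame is on top of the table. The gap from the door frame to the table's −x edge is 381 mm.

The door frame's min-x is at 381; the table's min-x is 0; gap = 381 mm.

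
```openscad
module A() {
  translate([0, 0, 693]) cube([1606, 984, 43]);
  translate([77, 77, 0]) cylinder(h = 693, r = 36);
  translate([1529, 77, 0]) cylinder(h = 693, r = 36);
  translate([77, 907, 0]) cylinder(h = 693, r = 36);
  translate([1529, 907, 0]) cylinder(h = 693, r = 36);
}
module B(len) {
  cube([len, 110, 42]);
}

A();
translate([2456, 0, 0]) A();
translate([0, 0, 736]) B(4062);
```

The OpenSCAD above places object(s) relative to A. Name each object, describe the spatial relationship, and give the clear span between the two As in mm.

Second table starts at x = 2456; first ends at x = 1606; clear span = 2456 − 1606 = 850 mm.

A is a table. B is a beam. A beam spans the tops of two tables. The clear span between the two tables is 850 mm.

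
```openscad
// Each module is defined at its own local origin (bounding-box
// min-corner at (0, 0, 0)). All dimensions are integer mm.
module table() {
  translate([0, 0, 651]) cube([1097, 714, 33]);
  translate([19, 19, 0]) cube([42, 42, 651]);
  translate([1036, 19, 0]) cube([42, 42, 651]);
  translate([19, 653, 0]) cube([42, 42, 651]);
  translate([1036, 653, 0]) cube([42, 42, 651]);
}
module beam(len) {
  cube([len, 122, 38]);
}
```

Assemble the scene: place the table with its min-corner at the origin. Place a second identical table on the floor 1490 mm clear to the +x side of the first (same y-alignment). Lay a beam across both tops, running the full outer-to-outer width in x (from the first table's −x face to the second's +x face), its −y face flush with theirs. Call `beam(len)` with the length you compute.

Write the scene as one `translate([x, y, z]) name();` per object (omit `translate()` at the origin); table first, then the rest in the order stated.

table();
translate([2587, 0, 0]) table();
translate([0, 0, 684]) beam(3684);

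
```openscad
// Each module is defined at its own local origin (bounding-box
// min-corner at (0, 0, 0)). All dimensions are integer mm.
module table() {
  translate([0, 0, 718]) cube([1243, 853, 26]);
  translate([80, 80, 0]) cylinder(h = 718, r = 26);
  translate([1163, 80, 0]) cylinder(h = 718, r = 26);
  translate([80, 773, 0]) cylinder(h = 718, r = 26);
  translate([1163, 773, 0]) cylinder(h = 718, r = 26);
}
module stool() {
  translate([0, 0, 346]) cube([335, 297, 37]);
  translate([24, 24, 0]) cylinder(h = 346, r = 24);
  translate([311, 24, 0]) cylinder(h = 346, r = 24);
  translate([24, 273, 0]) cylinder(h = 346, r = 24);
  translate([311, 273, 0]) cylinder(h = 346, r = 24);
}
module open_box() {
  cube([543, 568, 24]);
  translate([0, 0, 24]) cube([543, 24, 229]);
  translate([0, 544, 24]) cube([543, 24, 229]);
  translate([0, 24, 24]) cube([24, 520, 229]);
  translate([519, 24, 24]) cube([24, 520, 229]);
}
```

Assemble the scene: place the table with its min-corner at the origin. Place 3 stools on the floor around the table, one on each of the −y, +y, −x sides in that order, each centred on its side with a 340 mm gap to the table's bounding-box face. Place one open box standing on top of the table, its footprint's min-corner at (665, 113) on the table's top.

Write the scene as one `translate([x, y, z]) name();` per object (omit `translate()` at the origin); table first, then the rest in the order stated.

table();
translate([454, -637, 0]) stool();
translate([454, 1193, 0]) stool();
translate([-675, 278, 0]) stool();
translate([665, 113, 744]) open_box();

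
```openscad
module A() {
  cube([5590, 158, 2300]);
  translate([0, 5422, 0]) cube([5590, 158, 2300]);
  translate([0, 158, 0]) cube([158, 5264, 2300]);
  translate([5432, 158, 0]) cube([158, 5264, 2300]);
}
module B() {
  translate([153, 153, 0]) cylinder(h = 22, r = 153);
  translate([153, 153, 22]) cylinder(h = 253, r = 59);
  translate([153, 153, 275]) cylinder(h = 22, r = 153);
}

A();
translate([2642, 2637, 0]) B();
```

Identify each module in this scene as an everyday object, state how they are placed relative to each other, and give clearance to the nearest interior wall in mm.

Clearances: x = 2484, y = 2479; minimum 2479 mm.

A is a house frame. B is a spool. The spool sits inside the house frame, centred. The clearance to the nearest interior wall is 2479 mm.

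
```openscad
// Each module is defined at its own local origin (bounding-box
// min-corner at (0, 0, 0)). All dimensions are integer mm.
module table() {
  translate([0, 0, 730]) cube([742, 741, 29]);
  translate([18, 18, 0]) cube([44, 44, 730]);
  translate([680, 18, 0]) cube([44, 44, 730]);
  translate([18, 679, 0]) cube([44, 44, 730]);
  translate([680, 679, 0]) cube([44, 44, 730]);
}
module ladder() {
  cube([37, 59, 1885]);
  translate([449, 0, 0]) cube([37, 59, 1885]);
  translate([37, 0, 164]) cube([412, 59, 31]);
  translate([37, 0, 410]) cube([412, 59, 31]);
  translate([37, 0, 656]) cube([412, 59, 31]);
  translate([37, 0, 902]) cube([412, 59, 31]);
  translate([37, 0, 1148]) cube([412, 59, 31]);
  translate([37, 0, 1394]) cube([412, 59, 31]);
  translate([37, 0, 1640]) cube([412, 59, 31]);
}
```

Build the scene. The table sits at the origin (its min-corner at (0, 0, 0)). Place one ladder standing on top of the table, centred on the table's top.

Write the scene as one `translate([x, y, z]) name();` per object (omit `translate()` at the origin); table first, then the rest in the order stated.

table();
translate([128, 341, 759]) ladder();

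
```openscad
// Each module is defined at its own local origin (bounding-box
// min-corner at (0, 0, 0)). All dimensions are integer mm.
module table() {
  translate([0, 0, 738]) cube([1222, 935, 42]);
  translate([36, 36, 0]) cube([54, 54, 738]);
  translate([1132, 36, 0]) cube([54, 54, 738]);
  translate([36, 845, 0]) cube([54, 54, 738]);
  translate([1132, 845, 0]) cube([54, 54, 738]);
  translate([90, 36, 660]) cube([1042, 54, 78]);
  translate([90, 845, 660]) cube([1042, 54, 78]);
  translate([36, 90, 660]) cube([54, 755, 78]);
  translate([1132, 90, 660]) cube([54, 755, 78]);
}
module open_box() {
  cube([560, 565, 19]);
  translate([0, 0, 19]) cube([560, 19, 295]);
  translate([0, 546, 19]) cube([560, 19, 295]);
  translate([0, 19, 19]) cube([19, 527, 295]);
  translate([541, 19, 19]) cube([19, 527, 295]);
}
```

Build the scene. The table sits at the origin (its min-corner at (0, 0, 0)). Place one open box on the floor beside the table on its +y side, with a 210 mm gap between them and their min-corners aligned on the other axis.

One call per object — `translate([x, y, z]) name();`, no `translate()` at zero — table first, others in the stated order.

table();
translate([0, 1145, 0]) open_box();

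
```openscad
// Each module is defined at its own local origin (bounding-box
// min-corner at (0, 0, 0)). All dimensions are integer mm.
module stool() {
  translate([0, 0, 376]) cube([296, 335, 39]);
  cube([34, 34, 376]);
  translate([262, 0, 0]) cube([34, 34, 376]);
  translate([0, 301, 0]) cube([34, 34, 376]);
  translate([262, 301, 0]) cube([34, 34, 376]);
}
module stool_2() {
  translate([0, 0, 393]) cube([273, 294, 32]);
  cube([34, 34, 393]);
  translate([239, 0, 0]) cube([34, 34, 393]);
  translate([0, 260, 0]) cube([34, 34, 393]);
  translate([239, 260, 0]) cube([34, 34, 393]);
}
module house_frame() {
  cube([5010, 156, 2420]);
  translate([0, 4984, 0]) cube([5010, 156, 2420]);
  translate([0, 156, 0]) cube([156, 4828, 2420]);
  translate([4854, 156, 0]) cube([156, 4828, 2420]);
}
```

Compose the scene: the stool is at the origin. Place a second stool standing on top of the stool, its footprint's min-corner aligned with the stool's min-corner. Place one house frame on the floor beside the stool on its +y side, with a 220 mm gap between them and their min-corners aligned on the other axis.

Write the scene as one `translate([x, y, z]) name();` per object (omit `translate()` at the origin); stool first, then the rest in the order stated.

stool();
translate([0, 0, 415]) stool_2();
translate([0, 555, 0]) house_frame();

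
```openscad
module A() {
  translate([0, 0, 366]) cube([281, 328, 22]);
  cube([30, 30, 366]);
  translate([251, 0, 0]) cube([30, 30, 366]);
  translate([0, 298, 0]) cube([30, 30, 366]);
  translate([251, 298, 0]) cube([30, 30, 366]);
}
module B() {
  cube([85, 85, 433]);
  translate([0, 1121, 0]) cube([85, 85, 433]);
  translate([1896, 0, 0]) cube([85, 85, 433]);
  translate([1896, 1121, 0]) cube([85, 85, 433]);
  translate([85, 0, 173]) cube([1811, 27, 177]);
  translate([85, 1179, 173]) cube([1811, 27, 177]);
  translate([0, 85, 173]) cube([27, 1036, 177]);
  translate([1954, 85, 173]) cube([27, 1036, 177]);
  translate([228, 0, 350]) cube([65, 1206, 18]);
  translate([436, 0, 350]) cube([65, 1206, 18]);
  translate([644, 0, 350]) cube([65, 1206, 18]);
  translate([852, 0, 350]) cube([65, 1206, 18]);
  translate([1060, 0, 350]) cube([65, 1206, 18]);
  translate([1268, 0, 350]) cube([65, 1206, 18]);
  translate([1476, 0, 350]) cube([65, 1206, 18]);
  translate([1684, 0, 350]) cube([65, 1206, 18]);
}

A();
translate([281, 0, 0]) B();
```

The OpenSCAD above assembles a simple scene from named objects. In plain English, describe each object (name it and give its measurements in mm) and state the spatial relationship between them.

A is a simple wooden stool: a rectangular seat 281 mm (x) by 328 mm (y), 22 mm thick, top face at z = 388 mm, on four square legs, each 30×30 mm in cross-section. The legs rest on z = 0, each flush with a corner of the seat.

B is a bed frame 1981 mm long (x) by 1206 mm wide (y). Four 85×85 mm corner posts, 433 mm tall, at the corners of the footprint. Four rails of 27 mm thickness and 177 mm height run between adjacent posts with their undersides at z = 173 mm, their outer faces flush with the outside of the frame (the two x-running rails run between the posts' inner faces; the two y-running rails run between the posts' inner faces). 8 slats, each 65 mm wide (x) and 18 mm thick, lie across the top of the two x-running rails, running the full 1206 mm width of the frame in y; the slats are evenly spaced along x between the inner faces of the end posts with equal gaps (rounded down to the nearest mm) at the −x end and between each pair — any rounding remainder accumulates at the +x end.

The bed frame is against the stool's +x side, with their −y faces flush.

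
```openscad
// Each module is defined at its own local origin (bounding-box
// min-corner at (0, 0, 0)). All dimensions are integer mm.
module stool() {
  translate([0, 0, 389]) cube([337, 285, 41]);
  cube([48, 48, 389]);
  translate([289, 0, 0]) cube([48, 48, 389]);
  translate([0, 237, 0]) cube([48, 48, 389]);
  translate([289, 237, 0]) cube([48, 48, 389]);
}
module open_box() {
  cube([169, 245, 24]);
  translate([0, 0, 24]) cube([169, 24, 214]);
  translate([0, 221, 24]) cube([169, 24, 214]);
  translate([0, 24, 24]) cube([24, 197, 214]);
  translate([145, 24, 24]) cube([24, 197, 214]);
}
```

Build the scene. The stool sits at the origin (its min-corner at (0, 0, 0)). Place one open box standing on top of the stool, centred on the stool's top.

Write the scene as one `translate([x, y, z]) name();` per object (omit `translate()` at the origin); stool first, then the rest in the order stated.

stool();
translate([84, 20, 430]) open_box();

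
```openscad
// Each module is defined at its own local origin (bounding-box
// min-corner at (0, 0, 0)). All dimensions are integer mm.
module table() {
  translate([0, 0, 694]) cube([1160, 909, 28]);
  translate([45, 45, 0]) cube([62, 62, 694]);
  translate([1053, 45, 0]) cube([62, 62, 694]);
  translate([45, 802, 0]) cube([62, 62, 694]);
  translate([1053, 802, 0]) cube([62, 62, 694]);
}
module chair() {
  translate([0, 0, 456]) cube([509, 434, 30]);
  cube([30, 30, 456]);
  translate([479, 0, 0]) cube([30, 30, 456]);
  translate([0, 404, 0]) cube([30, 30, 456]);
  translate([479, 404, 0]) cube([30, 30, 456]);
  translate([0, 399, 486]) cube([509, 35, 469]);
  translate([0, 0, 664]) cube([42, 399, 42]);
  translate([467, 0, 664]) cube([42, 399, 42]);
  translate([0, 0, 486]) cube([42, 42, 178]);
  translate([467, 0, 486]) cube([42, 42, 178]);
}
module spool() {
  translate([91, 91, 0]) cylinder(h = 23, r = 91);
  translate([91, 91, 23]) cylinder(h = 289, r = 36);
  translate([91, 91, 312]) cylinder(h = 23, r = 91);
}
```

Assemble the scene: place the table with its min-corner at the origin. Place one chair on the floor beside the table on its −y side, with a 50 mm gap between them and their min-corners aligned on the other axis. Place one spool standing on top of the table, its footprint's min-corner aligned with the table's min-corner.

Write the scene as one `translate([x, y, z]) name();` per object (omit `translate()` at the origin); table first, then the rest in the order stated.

table();
translate([0, -484, 0]) chair();
translate([0, 0, 722]) spool();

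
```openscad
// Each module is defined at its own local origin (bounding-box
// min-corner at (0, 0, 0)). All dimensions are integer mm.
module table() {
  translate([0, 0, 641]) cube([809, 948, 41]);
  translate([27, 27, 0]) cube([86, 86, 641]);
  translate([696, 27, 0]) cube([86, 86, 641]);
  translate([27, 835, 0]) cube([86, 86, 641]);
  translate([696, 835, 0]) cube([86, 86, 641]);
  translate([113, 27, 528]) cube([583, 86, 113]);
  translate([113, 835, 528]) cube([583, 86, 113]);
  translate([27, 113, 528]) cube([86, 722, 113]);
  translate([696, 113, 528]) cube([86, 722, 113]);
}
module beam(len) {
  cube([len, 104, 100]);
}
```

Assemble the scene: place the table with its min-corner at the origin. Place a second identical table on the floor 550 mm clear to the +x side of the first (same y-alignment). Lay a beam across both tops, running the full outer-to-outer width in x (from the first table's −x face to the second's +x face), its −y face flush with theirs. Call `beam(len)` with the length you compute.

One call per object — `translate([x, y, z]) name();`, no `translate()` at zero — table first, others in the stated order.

table();
translate([1359, 0, 0]) table();
translate([0, 0, 682]) beam(2168);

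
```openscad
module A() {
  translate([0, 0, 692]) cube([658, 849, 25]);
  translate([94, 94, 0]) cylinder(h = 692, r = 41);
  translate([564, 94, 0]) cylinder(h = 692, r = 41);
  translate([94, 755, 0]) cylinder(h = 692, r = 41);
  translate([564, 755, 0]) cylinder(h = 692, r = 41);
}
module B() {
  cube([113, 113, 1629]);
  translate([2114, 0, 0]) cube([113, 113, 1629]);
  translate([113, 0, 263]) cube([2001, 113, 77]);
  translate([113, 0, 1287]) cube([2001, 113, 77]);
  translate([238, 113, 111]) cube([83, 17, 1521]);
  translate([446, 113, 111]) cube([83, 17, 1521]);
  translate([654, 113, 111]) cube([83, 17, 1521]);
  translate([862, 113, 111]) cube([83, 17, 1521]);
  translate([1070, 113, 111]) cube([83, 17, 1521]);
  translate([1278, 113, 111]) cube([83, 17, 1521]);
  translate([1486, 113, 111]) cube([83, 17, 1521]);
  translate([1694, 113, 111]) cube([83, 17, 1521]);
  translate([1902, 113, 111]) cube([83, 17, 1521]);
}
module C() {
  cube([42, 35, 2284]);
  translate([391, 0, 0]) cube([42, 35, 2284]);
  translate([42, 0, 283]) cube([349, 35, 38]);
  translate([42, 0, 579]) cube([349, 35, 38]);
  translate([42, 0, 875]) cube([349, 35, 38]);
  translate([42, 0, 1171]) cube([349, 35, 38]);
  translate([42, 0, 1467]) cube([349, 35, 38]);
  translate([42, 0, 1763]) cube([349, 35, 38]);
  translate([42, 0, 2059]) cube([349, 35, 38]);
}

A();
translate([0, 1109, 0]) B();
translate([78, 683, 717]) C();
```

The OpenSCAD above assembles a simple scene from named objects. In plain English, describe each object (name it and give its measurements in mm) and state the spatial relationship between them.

A is a table with a 658×849 mm rectangular top, 25 mm thick, top surface at z = 717 mm, supported by four round legs of 82 mm diameter, each leg's bounding box inset 53 mm from the nearest pair of top edges, running from the floor.

B is a fence section. Two 113×113 mm posts, 1629 mm tall, stand on the floor with a clear span of 2001 mm between their inner faces. Two horizontal rails of 113×77 mm section span the gap between the posts with their undersides at z = 263 mm and z = 1287 mm, flush with the posts' −y face. 9 pickets, each 83 mm wide, 17 mm thick and 1521 mm tall, are fixed to the +y face of the rails with their bottoms at z = 111 mm, evenly spaced across the span with equal gaps (rounded down to the nearest mm) at the −x end and between each pair — any rounding remainder accumulates at the +x end.

C is a straight ladder. Two 42×35 mm vertical rails, 2284 mm tall, stand 433 mm apart (outside-to-outside) with their front faces coplanar on the −y side. 7 rungs, each 35 mm deep and 38 mm tall, span between the inner faces of the rails, front faces flush with the rails. The lowest rung's underside is at z = 283 mm and rungs are spaced 296 mm apart (underside to underside).

The fence section is on the floor beside the table on its +y side. The ladder is on top of the table.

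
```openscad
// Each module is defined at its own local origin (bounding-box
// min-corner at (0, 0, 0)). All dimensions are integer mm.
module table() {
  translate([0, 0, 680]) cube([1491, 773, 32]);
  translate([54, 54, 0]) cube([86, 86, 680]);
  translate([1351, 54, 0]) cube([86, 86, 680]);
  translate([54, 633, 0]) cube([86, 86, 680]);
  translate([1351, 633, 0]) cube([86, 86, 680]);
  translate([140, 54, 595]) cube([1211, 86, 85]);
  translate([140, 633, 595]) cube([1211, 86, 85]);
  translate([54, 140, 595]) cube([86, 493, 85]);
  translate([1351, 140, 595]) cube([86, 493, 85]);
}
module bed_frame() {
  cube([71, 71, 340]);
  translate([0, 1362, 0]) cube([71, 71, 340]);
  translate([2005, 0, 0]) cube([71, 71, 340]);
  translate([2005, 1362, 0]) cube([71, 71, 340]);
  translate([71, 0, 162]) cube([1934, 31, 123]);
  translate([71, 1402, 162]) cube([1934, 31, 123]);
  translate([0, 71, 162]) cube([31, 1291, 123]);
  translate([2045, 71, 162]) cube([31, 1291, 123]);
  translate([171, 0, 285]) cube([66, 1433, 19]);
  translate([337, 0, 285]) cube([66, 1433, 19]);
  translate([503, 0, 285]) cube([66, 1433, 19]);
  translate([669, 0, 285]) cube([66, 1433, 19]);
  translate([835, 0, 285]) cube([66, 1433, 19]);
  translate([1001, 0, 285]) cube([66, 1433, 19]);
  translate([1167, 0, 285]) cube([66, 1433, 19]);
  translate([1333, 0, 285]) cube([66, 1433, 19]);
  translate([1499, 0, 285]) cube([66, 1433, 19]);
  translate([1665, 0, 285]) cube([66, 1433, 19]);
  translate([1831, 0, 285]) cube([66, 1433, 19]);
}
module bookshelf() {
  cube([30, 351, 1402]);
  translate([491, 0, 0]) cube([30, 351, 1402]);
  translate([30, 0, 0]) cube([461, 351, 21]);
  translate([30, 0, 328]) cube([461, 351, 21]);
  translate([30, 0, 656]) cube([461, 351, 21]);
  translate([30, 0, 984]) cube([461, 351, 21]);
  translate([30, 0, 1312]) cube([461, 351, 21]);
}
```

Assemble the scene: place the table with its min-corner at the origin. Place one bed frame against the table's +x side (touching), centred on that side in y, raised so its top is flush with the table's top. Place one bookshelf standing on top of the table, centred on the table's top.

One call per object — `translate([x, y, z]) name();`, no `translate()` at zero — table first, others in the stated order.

table();
translate([1491, -330, 372]) bed_frame();
translate([485, 211, 712]) bookshelf();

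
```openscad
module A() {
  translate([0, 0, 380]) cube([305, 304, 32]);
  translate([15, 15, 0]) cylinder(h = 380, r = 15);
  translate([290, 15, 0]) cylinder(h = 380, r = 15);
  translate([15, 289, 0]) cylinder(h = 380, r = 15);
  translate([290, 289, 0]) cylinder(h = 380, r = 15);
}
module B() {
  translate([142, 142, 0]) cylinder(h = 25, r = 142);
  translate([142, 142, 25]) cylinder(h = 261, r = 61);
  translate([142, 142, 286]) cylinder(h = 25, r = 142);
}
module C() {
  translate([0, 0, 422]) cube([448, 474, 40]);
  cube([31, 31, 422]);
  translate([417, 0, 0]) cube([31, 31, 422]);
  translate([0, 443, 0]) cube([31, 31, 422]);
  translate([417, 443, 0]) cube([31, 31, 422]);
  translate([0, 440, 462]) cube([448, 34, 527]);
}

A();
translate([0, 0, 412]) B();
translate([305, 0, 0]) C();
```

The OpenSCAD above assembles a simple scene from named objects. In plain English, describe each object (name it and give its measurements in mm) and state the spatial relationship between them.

A is a four-legged stool. The seat is a 305×304×32 mm slab whose top surface is at z = 412 mm; four round legs, each 30 mm in diameter, run from the floor (z = 0) to the underside of the seat, each leg's axis is inset half a diameter from the nearest pair of seat edges (so the leg's bounding box is flush with the corner).

B is a spool: two coaxial disc flanges of radius 142 mm and thickness 25 mm, joined by a core cylinder of radius 61 mm and height 261 mm. The lower flange rests on z = 0 and the three cylinders share a vertical axis.

C is a chair. The seat is a 448×474×40 mm slab with its top at z = 462 mm, on four 31×31 mm corner legs (flush with the seat edges, standing on z = 0). A flat backrest 34 mm thick, 527 mm tall, spans the full seat width and rises from the seat top along its +y edge, rear face flush with the rear of the seat.

The spool is on top of the stool. The chair is against the stool's +x side, with their −y faces flush.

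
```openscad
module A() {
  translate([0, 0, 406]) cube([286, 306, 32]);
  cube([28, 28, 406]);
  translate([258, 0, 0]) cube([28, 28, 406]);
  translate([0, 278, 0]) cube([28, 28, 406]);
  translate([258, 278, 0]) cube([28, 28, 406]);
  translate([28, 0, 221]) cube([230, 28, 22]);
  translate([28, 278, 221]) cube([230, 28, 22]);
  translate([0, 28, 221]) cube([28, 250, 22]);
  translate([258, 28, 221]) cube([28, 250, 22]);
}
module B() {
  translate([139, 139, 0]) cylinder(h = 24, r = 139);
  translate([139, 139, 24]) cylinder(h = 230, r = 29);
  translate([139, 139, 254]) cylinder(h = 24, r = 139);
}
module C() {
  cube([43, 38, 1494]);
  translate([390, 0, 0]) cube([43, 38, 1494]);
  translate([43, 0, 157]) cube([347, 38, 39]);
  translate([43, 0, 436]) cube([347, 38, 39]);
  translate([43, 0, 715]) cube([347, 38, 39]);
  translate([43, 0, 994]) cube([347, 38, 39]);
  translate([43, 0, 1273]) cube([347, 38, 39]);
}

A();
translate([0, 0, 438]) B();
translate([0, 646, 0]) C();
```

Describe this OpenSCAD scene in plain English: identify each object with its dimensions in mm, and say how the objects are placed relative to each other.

A is a simple wooden stool: a rectangular seat 286 mm (x) by 306 mm (y), 32 mm thick, top face at z = 438 mm, on four square legs, each 28×28 mm in cross-section. The legs rest on z = 0, each flush with a corner of the seat. Four stretchers, 28 mm wide and 22 mm tall, connect adjacent legs with their undersides at z = 221 mm, each running between the inner faces of the legs it joins and aligned with the legs' outer faces on the other axis.

B is a spool: two coaxial disc flanges of radius 139 mm and thickness 24 mm, joined by a core cylinder of radius 29 mm and height 230 mm. The lower flange rests on z = 0 and the three cylinders share a vertical axis.

C is a wooden ladder with two side rails of 43×38 mm section and 1494 mm height, set 433 mm apart overall. Between them run 5 rectangular rungs (38 mm deep, 39 mm thick), front faces flush with the rails' −y face. The bottom of the first rung is 157 mm above the floor and each subsequent rung is 279 mm higher than the one below.

The spool is on top of the stool. The ladder is on the floor beside the stool on its +y side.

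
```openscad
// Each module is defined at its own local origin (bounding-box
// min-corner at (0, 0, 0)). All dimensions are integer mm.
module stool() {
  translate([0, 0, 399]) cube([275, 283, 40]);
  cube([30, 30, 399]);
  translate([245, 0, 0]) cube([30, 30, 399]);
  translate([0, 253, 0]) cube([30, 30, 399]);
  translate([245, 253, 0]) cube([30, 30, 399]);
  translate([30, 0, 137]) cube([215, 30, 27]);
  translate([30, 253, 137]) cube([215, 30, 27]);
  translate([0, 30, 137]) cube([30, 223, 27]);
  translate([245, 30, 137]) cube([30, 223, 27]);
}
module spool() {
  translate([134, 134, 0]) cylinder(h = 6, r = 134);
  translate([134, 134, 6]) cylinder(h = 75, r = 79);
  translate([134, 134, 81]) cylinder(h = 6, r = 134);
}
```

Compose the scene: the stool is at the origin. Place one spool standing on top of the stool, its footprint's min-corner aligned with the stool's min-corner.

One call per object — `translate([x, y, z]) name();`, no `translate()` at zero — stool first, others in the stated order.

stool();
translate([0, 0, 439]) spool();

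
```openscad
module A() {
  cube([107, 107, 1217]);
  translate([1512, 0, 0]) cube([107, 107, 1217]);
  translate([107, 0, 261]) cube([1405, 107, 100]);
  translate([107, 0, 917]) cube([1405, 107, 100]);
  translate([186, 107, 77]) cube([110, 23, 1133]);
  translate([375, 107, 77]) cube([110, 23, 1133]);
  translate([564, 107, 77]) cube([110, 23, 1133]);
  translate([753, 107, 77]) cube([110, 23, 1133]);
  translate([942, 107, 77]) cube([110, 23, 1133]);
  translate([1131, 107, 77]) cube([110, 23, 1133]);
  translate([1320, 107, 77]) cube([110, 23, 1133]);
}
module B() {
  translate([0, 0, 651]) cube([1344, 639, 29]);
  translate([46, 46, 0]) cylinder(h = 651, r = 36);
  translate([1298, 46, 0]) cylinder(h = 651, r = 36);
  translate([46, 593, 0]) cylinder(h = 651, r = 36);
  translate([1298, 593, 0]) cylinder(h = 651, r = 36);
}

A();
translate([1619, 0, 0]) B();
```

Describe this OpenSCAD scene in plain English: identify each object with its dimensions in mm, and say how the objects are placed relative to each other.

A is a fence section. Two 107×107 mm posts, 1217 mm tall, stand on the floor with a clear span of 1405 mm between their inner faces. Two horizontal rails of 107×100 mm section span the gap between the posts with their undersides at z = 261 mm and z = 917 mm, flush with the posts' −y face. 7 pickets, each 110 mm wide, 23 mm thick and 1133 mm tall, are fixed to the +y face of the rails with their bottoms at z = 77 mm, evenly spaced across the span with equal gaps (rounded down to the nearest mm) at the −x end and between each pair — any rounding remainder accumulates at the +x end.

B is a table with a 1344×639 mm rectangular top, 29 mm thick, top surface at z = 680 mm, supported by four round legs of 72 mm diameter, each leg's bounding box inset 10 mm from the nearest pair of top edges, running from the floor.

The table is against the fence section's +x side, with their −y faces flush.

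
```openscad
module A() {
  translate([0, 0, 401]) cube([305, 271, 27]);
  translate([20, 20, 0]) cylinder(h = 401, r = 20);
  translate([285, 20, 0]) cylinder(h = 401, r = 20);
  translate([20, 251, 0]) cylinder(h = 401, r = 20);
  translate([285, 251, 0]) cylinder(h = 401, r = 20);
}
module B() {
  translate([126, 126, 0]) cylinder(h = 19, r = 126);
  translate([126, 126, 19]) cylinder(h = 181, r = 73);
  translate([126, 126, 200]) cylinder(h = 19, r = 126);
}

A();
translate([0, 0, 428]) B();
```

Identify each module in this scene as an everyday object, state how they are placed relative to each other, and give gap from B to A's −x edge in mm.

The spool's min-x is at 0; the stool's min-x is 0; gap = 0 mm.

A is a stool. B is a spool. The spool is on top of the stool. The gap from the spool to the stool's −x edge is 0 mm.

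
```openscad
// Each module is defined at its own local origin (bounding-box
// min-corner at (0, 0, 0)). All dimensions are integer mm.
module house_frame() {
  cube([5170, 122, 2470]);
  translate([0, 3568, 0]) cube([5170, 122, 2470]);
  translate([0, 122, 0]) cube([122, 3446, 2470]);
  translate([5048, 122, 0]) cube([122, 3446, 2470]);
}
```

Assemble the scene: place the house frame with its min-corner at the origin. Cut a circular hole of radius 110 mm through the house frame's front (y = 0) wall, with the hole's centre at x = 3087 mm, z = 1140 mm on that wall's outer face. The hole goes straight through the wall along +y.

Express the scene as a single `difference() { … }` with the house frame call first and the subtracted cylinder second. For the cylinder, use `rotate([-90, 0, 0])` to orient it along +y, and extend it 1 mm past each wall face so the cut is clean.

difference() {
  house_frame();
  translate([3087, -1, 1140]) rotate([-90, 0, 0]) cylinder(h = 124, r = 110);
}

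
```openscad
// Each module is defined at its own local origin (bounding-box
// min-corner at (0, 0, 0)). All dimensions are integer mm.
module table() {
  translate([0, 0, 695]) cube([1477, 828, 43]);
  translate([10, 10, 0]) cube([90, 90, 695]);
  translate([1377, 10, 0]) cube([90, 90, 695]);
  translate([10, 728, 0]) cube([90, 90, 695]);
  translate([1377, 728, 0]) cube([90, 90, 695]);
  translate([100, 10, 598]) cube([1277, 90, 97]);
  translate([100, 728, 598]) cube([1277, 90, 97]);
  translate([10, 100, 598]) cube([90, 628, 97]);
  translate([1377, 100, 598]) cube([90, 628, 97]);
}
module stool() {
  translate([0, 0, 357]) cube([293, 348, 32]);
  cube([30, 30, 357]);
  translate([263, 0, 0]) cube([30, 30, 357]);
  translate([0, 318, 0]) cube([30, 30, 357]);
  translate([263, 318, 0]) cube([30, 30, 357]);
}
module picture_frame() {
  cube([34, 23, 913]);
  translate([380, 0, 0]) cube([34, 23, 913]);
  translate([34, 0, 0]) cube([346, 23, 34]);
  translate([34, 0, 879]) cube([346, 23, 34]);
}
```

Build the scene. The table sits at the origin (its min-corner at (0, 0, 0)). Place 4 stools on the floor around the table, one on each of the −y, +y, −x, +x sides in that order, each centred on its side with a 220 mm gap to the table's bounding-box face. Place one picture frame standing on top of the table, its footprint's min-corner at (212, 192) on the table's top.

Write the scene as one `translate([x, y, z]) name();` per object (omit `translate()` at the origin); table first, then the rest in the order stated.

table();
translate([592, -568, 0]) stool();
translate([592, 1048, 0]) stool();
translate([-513, 240, 0]) stool();
translate([1697, 240, 0]) stool();
translate([212, 192, 738]) picture_frame();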